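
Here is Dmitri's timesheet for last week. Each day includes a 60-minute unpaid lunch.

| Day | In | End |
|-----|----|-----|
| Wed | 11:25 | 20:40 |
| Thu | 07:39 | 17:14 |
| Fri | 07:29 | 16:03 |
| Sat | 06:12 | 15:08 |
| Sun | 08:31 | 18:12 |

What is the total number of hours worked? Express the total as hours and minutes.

Wed: 11:25–20:40 = 9 h 15 min; less 60 min break → 8 h 15 min
Thu: 07:39–17:14 = 9 h 35 min; less 60 min break → 8 h 35 min
Fri: 07:29–16:03 = 8 h 34 min; less 60 min break → 7 h 34 min
Sat: 06:12–15:08 = 8 h 56 min; less 60 min break → 7 h 56 min
Sun: 08:31–18:12 = 9 h 41 min; less 60 min break → 8 h 41 min
Total: 8 h 15 min + 8 h 35 min + 7 h 34 min + 7 h 56 min + 8 h 41 min = 41 h 1 min.

41 h 1 min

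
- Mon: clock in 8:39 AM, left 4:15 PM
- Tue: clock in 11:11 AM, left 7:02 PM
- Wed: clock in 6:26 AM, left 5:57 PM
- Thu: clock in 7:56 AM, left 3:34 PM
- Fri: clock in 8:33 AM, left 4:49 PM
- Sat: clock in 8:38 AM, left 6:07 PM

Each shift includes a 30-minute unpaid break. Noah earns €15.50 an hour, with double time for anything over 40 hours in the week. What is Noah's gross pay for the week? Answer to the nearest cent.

Mon: 8:39 AM–4:15 PM = 7 h 36 min; less 30 min break → 7 h 6 min
Tue: 11:11 AM–7:02 PM = 7 h 51 min; less 30 min break → 7 h 21 min
Wed: 6:26 AM–5:57 PM = 11 h 31 min; less 30 min break → 11 h 1 min
Thu: 7:56 AM–3:34 PM = 7 h 38 min; less 30 min break → 7 h 8 min
Fri: 8:33 AM–4:49 PM = 8 h 16 min; less 30 min break → 7 h 46 min
Sat: 8:38 AM–6:07 PM = 9 h 29 min; less 30 min break → 8 h 59 min
Total worked: 49 h 21 min = 2961 min.
Regular 40 h 0 min = 2400 min at €15.50/h; overtime 9 h 21 min = 561 min at €31.00/h.
Pay = (2400 × €15.50 + 561 × €31.00) ÷ 60 = €909.85.

€909.85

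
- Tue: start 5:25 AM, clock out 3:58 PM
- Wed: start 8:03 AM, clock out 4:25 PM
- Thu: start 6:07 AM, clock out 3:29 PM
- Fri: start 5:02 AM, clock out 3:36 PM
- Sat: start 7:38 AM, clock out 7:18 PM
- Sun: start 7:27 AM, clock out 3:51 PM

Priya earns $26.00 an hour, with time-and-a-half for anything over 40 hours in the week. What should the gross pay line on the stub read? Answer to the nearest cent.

$1777.75

Tue: 5:25 AM–3:58 PM = 10 h 33 min
Wed: 8:03 AM–4:25 PM = 8 h 22 min
Thu: 6:07 AM–3:29 PM = 9 h 22 min
Fri: 5:02 AM–3:36 PM = 10 h 34 min
Sat: 7:38 AM–7:18 PM = 11 h 40 min
Sun: 7:27 AM–3:51 PM = 8 h 24 min
Total worked: 58 h 55 min = 3535 min.
Regular 40 h 0 min = 2400 min at $26.00/h; overtime 18 h 55 min = 1135 min at $39.00/h.
Pay = (2400 × $26.00 + 1135 × $39.00) ÷ 60 = $1777.75.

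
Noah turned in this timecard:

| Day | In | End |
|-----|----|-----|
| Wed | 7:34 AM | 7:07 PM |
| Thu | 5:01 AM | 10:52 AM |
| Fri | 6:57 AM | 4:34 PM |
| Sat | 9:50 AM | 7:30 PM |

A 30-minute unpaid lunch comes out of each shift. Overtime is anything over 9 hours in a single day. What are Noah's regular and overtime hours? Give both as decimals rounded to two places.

Regular 32.35 hours, overtime 2.33 hours

Wed: 7:34 AM–7:07 PM = 11 h 33 min; less 30 min break → 11 h 3 min
Thu: 5:01 AM–10:52 AM = 5 h 51 min; less 30 min break → 5 h 21 min
Fri: 6:57 AM–4:34 PM = 9 h 37 min; less 30 min break → 9 h 7 min
Sat: 9:50 AM–7:30 PM = 9 h 40 min; less 30 min break → 9 h 10 min
Wed reg 9 h 0 min / OT 2 h 3 min; Thu reg 5 h 21 min / OT 0 h 0 min; Fri reg 9 h 0 min / OT 0 h 7 min; Sat reg 9 h 0 min / OT 0 h 10 min.
Totals: regular 32 h 21 min, overtime 2 h 20 min.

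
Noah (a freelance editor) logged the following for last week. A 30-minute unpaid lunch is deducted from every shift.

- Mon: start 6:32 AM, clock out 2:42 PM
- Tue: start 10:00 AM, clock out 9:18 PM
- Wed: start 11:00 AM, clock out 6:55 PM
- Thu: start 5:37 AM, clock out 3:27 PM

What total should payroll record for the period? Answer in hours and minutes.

35 h 13 min

Mon: 6:32 AM–2:42 PM = 8 h 10 min; less 30 min break → 7 h 40 min
Tue: 10:00 AM–9:18 PM = 11 h 18 min; less 30 min break → 10 h 48 min
Wed: 11:00 AM–6:55 PM = 7 h 55 min; less 30 min break → 7 h 25 min
Thu: 5:37 AM–3:27 PM = 9 h 50 min; less 30 min break → 9 h 20 min
Total: 7 h 40 min + 10 h 48 min + 7 h 25 min + 9 h 20 min = 35 h 13 min.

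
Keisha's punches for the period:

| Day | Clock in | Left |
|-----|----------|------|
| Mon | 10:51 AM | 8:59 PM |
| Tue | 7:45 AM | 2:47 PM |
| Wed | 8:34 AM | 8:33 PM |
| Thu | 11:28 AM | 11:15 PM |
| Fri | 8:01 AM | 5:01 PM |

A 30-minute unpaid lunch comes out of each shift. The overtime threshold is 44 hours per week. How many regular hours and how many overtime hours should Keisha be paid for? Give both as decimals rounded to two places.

Mon: 10:51 AM–8:59 PM = 10 h 8 min; less 30 min break → 9 h 38 min
Tue: 7:45 AM–2:47 PM = 7 h 2 min; less 30 min break → 6 h 32 min
Wed: 8:34 AM–8:33 PM = 11 h 59 min; less 30 min break → 11 h 29 min
Thu: 11:28 AM–11:15 PM = 11 h 47 min; less 30 min break → 11 h 17 min
Fri: 8:01 AM–5:01 PM = 9 h 0 min; less 30 min break → 8 h 30 min
Total worked: 47 h 26 min = 47.43 h.
Threshold 44 h → overtime 3 h 26 min, regular 44 h 0 min.

Regular 44.00 hours, overtime 3.43 hours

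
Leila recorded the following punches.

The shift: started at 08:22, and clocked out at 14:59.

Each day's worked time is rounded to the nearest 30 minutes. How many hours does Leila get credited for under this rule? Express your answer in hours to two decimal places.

The shift: 08:22–14:59 = 6 h 37 min → rounds to 6 h 30 min

6.50 hours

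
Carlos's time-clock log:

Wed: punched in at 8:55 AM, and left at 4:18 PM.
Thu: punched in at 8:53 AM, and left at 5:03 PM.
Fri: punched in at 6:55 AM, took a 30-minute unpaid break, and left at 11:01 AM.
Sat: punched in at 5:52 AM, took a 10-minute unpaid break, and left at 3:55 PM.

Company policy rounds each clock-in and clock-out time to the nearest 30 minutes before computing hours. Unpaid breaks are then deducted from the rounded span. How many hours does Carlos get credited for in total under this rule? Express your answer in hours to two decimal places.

Wed: in 8:55 AM→9:00 AM, out 4:18 PM→4:30 PM; 7 h 30 min
Thu: in 8:53 AM→9:00 AM, out 5:03 PM→5:00 PM; 8 h 0 min
Fri: in 6:55 AM→7:00 AM, out 11:01 AM→11:00 AM; 4 h 0 min − 30 min = 3 h 30 min
Sat: in 5:52 AM→6:00 AM, out 3:55 PM→4:00 PM; 10 h 0 min − 10 min = 9 h 50 min
Total credited: 28 h 50 min.

28.83 hours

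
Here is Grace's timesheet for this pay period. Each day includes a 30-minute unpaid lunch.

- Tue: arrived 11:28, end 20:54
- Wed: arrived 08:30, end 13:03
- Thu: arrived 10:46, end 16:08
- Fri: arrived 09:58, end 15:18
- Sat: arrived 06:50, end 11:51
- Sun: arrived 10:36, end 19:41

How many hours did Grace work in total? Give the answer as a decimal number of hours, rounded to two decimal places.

35.78 hours

Tue: 11:28–20:54 = 9 h 26 min; less 30 min break → 8 h 56 min
Wed: 08:30–13:03 = 4 h 33 min; less 30 min break → 4 h 3 min
Thu: 10:46–16:08 = 5 h 22 min; less 30 min break → 4 h 52 min
Fri: 09:58–15:18 = 5 h 20 min; less 30 min break → 4 h 50 min
Sat: 06:50–11:51 = 5 h 1 min; less 30 min break → 4 h 31 min
Sun: 10:36–19:41 = 9 h 5 min; less 30 min break → 8 h 35 min
Total: 8 h 56 min + 4 h 3 min + 4 h 52 min + 4 h 50 min + 4 h 31 min + 8 h 35 min = 35 h 47 min.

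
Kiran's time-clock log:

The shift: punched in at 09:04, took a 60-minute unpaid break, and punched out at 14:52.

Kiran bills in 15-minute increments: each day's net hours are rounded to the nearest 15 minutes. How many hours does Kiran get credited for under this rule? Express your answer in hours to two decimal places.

4.75 hours

The shift: 09:04–14:52 = 5 h 48 min − 60 min = 4 h 48 min → rounds to 4 h 45 min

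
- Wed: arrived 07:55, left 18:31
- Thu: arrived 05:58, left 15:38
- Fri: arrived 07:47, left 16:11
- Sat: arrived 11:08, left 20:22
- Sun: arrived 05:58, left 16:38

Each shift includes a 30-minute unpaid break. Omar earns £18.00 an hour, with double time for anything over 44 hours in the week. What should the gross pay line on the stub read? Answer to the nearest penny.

£866.40

Wed: 07:55–18:31 = 10 h 36 min; less 30 min break → 10 h 6 min
Thu: 05:58–15:38 = 9 h 40 min; less 30 min break → 9 h 10 min
Fri: 07:47–16:11 = 8 h 24 min; less 30 min break → 7 h 54 min
Sat: 11:08–20:22 = 9 h 14 min; less 30 min break → 8 h 44 min
Sun: 05:58–16:38 = 10 h 40 min; less 30 min break → 10 h 10 min
Total worked: 46 h 4 min = 2764 min.
Regular 44 h 0 min = 2640 min at £18.00/h; overtime 2 h 4 min = 124 min at £36.00/h.
Pay = (2640 × £18.00 + 124 × £36.00) ÷ 60 = £866.40.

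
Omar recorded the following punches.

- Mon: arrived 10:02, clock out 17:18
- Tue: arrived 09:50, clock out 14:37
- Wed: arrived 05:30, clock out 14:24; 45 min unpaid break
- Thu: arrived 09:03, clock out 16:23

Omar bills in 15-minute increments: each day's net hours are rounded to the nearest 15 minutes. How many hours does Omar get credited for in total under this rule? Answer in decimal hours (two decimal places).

Mon: 10:02–17:18 = 7 h 16 min → rounds to 7 h 15 min
Tue: 09:50–14:37 = 4 h 47 min → rounds to 4 h 45 min
Wed: 05:30–14:24 = 8 h 54 min − 45 min = 8 h 9 min → rounds to 8 h 15 min
Thu: 09:03–16:23 = 7 h 20 min → rounds to 7 h 15 min
Total credited: 27 h 30 min.

27.50 hours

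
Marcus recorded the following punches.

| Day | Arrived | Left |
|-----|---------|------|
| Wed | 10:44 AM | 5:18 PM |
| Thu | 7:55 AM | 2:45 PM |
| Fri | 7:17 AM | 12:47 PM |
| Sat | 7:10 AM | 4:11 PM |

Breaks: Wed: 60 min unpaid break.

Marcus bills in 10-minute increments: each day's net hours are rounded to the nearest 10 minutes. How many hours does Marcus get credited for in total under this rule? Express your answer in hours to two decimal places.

Wed: 10:44 AM–5:18 PM = 6 h 34 min − 60 min = 5 h 34 min → rounds to 5 h 30 min
Thu: 7:55 AM–2:45 PM = 6 h 50 min → rounds to 6 h 50 min
Fri: 7:17 AM–12:47 PM = 5 h 30 min → rounds to 5 h 30 min
Sat: 7:10 AM–4:11 PM = 9 h 1 min → rounds to 9 h 0 min
Total credited: 26 h 50 min.

26.83 hours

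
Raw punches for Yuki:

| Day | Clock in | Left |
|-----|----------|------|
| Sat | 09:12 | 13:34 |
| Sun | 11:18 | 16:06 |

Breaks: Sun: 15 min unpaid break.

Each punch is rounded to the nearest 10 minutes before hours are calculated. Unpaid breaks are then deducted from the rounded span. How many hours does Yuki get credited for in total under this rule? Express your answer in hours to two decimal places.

8.92 hours

Sat: in 09:12→09:10, out 13:34→13:30; 4 h 20 min
Sun: in 11:18→11:20, out 16:06→16:10; 4 h 50 min − 15 min = 4 h 35 min
Total credited: 8 h 55 min.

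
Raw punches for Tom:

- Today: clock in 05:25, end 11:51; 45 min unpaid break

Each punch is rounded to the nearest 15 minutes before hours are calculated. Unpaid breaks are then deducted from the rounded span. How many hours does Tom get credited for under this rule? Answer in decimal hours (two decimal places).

5.50 hours

Today: in 05:25→05:30, out 11:51→11:45; 6 h 15 min − 45 min = 5 h 30 min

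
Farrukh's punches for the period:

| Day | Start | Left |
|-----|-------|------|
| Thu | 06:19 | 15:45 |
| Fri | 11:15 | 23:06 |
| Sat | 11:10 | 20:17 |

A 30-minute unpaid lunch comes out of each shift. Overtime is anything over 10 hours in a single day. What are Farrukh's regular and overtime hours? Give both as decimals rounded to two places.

Regular 27.55 hours, overtime 1.35 hours

Thu: 06:19–15:45 = 9 h 26 min; less 30 min break → 8 h 56 min
Fri: 11:15–23:06 = 11 h 51 min; less 30 min break → 11 h 21 min
Sat: 11:10–20:17 = 9 h 7 min; less 30 min break → 8 h 37 min
Thu reg 8 h 56 min / OT 0 h 0 min; Fri reg 10 h 0 min / OT 1 h 21 min; Sat reg 8 h 37 min / OT 0 h 0 min.
Totals: regular 27 h 33 min, overtime 1 h 21 min.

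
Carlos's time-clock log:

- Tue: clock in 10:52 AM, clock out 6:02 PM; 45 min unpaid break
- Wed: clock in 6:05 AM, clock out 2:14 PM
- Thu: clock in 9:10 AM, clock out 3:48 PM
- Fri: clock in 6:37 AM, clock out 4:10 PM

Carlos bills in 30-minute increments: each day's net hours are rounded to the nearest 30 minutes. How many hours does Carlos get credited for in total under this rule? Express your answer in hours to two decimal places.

30.50 hours

Tue: 10:52 AM–6:02 PM = 7 h 10 min − 45 min = 6 h 25 min → rounds to 6 h 30 min
Wed: 6:05 AM–2:14 PM = 8 h 9 min → rounds to 8 h 0 min
Thu: 9:10 AM–3:48 PM = 6 h 38 min → rounds to 6 h 30 min
Fri: 6:37 AM–4:10 PM = 9 h 33 min → rounds to 9 h 30 min
Total credited: 30 h 30 min.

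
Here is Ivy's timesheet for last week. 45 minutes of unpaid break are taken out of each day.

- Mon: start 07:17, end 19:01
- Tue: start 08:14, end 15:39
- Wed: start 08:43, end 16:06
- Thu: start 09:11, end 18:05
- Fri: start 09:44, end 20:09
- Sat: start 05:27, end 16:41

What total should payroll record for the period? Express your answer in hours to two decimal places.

Mon: 07:17–19:01 = 11 h 44 min; less 45 min break → 10 h 59 min
Tue: 08:14–15:39 = 7 h 25 min; less 45 min break → 6 h 40 min
Wed: 08:43–16:06 = 7 h 23 min; less 45 min break → 6 h 38 min
Thu: 09:11–18:05 = 8 h 54 min; less 45 min break → 8 h 9 min
Fri: 09:44–20:09 = 10 h 25 min; less 45 min break → 9 h 40 min
Sat: 05:27–16:41 = 11 h 14 min; less 45 min break → 10 h 29 min
Total: 10 h 59 min + 6 h 40 min + 6 h 38 min + 8 h 9 min + 9 h 40 min + 10 h 29 min = 52 h 35 min.

52.58 hours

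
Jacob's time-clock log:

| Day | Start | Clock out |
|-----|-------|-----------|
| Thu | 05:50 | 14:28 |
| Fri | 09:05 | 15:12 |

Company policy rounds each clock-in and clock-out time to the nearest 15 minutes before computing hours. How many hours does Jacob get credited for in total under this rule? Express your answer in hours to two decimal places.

15.00 hours

Thu: in 05:50→05:45, out 14:28→14:30; 8 h 45 min
Fri: in 09:05→09:00, out 15:12→15:15; 6 h 15 min
Total credited: 15 h 0 min.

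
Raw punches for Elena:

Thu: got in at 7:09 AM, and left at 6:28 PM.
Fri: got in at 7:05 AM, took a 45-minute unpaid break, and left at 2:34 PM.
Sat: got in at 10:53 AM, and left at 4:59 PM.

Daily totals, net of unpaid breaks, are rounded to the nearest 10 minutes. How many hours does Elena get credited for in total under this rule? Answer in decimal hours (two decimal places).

Thu: 7:09 AM–6:28 PM = 11 h 19 min → rounds to 11 h 20 min
Fri: 7:05 AM–2:34 PM = 7 h 29 min − 45 min = 6 h 44 min → rounds to 6 h 40 min
Sat: 10:53 AM–4:59 PM = 6 h 6 min → rounds to 6 h 10 min
Total credited: 24 h 10 min.

24.17 hours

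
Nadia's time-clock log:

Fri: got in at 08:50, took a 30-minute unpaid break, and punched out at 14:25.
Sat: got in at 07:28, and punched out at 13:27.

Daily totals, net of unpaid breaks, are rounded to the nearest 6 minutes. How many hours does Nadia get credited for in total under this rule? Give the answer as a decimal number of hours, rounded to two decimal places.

Fri: 08:50–14:25 = 5 h 35 min − 30 min = 5 h 5 min → rounds to 5 h 6 min
Sat: 07:28–13:27 = 5 h 59 min → rounds to 6 h 0 min
Total credited: 11 h 6 min.

11.10 hours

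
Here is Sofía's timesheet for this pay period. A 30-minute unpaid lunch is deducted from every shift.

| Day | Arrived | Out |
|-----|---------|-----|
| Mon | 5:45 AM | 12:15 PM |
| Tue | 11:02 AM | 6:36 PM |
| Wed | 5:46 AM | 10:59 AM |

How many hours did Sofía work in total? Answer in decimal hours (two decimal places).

Mon: 5:45 AM–12:15 PM = 6 h 30 min; less 30 min break → 6 h 0 min
Tue: 11:02 AM–6:36 PM = 7 h 34 min; less 30 min break → 7 h 4 min
Wed: 5:46 AM–10:59 AM = 5 h 13 min; less 30 min break → 4 h 43 min
Total: 6 h 0 min + 7 h 4 min + 4 h 43 min = 17 h 47 min.

17.78 hours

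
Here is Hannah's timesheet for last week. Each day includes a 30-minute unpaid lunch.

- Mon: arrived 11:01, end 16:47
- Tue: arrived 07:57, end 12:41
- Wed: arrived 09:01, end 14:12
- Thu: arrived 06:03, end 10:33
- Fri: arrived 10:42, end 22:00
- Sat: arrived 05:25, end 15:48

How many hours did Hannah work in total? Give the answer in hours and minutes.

38 h 52 min

Mon: 11:01–16:47 = 5 h 46 min; less 30 min break → 5 h 16 min
Tue: 07:57–12:41 = 4 h 44 min; less 30 min break → 4 h 14 min
Wed: 09:01–14:12 = 5 h 11 min; less 30 min break → 4 h 41 min
Thu: 06:03–10:33 = 4 h 30 min; less 30 min break → 4 h 0 min
Fri: 10:42–22:00 = 11 h 18 min; less 30 min break → 10 h 48 min
Sat: 05:25–15:48 = 10 h 23 min; less 30 min break → 9 h 53 min
Total: 5 h 16 min + 4 h 14 min + 4 h 41 min + 4 h 0 min + 10 h 48 min + 9 h 53 min = 38 h 52 min.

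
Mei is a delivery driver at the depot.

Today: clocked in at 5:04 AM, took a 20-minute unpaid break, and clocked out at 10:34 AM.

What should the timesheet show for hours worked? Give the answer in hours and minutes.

5 h 10 min

Today: 5:04 AM–10:34 AM = 5 h 30 min; less 20 min break → 5 h 10 min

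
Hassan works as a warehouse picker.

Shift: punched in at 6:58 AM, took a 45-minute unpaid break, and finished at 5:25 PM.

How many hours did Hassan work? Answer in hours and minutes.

Shift: 6:58 AM–5:25 PM = 10 h 27 min; less 45 min break → 9 h 42 min

9 h 42 min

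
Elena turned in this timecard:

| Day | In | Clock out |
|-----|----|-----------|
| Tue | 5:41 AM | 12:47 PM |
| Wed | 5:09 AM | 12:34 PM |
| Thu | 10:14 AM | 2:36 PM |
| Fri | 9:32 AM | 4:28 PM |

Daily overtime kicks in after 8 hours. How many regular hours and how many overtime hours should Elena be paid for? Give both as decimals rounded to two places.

Tue: 5:41 AM–12:47 PM = 7 h 6 min
Wed: 5:09 AM–12:34 PM = 7 h 25 min
Thu: 10:14 AM–2:36 PM = 4 h 22 min
Fri: 9:32 AM–4:28 PM = 6 h 56 min
Tue reg 7 h 6 min / OT 0 h 0 min; Wed reg 7 h 25 min / OT 0 h 0 min; Thu reg 4 h 22 min / OT 0 h 0 min; Fri reg 6 h 56 min / OT 0 h 0 min.
Totals: regular 25 h 49 min, overtime 0 h 0 min.

Regular 25.82 hours, overtime 0.00 hours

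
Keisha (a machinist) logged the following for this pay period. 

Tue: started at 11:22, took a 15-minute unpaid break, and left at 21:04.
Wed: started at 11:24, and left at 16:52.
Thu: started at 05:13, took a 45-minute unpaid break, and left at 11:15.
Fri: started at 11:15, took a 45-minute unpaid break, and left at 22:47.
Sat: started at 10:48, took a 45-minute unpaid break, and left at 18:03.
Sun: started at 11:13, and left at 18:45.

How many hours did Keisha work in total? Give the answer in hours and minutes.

Tue: 11:22–21:04 = 9 h 42 min; less 15 min break → 9 h 27 min
Wed: 11:24–16:52 = 5 h 28 min
Thu: 05:13–11:15 = 6 h 2 min; less 45 min break → 5 h 17 min
Fri: 11:15–22:47 = 11 h 32 min; less 45 min break → 10 h 47 min
Sat: 10:48–18:03 = 7 h 15 min; less 45 min break → 6 h 30 min
Sun: 11:13–18:45 = 7 h 32 min
Total: 9 h 27 min + 5 h 28 min + 5 h 17 min + 10 h 47 min + 6 h 30 min + 7 h 32 min = 45 h 1 min.

45 h 1 min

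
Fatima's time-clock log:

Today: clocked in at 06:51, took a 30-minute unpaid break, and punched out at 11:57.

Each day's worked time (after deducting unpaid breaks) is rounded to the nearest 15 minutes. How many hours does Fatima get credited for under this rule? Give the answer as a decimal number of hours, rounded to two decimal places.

Today: 06:51–11:57 = 5 h 6 min − 30 min = 4 h 36 min → rounds to 4 h 30 min

4.50 hours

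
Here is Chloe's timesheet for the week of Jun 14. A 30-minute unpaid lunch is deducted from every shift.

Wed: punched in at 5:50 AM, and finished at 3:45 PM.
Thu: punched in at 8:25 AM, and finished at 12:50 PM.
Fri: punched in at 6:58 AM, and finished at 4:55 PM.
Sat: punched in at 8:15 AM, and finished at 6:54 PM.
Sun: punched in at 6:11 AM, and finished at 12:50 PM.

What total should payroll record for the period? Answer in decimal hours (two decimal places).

39.08 hours

Wed: 5:50 AM–3:45 PM = 9 h 55 min; less 30 min break → 9 h 25 min
Thu: 8:25 AM–12:50 PM = 4 h 25 min; less 30 min break → 3 h 55 min
Fri: 6:58 AM–4:55 PM = 9 h 57 min; less 30 min break → 9 h 27 min
Sat: 8:15 AM–6:54 PM = 10 h 39 min; less 30 min break → 10 h 9 min
Sun: 6:11 AM–12:50 PM = 6 h 39 min; less 30 min break → 6 h 9 min
Total: 9 h 25 min + 3 h 55 min + 9 h 27 min + 10 h 9 min + 6 h 9 min = 39 h 5 min.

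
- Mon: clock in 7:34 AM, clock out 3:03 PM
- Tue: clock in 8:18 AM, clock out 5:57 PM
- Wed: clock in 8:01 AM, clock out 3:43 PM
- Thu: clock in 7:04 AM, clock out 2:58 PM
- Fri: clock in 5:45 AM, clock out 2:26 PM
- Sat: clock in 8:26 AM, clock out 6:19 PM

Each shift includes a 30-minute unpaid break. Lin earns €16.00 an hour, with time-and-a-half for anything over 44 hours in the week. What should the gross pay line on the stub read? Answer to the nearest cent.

Mon: 7:34 AM–3:03 PM = 7 h 29 min; less 30 min break → 6 h 59 min
Tue: 8:18 AM–5:57 PM = 9 h 39 min; less 30 min break → 9 h 9 min
Wed: 8:01 AM–3:43 PM = 7 h 42 min; less 30 min break → 7 h 12 min
Thu: 7:04 AM–2:58 PM = 7 h 54 min; less 30 min break → 7 h 24 min
Fri: 5:45 AM–2:26 PM = 8 h 41 min; less 30 min break → 8 h 11 min
Sat: 8:26 AM–6:19 PM = 9 h 53 min; less 30 min break → 9 h 23 min
Total worked: 48 h 18 min = 2898 min.
Regular 44 h 0 min = 2640 min at €16.00/h; overtime 4 h 18 min = 258 min at €24.00/h.
Pay = (2640 × €16.00 + 258 × €24.00) ÷ 60 = €807.20.

€807.20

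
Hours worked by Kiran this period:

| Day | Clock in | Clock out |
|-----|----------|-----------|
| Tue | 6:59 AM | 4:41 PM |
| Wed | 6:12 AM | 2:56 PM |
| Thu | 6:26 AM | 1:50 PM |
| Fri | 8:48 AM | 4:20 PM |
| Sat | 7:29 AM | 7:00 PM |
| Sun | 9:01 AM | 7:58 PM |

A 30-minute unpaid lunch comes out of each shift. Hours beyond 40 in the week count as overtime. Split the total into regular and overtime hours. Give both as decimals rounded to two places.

Tue: 6:59 AM–4:41 PM = 9 h 42 min; less 30 min break → 9 h 12 min
Wed: 6:12 AM–2:56 PM = 8 h 44 min; less 30 min break → 8 h 14 min
Thu: 6:26 AM–1:50 PM = 7 h 24 min; less 30 min break → 6 h 54 min
Fri: 8:48 AM–4:20 PM = 7 h 32 min; less 30 min break → 7 h 2 min
Sat: 7:29 AM–7:00 PM = 11 h 31 min; less 30 min break → 11 h 1 min
Sun: 9:01 AM–7:58 PM = 10 h 57 min; less 30 min break → 10 h 27 min
Total worked: 52 h 50 min = 52.83 h.
Threshold 40 h → overtime 12 h 50 min, regular 40 h 0 min.

Regular 40.00 hours, overtime 12.83 hours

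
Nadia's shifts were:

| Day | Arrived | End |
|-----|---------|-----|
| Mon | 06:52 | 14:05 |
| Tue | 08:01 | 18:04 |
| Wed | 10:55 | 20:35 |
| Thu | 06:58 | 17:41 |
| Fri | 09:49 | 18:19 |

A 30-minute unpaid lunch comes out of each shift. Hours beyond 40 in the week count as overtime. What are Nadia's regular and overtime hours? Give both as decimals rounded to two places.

Mon: 06:52–14:05 = 7 h 13 min; less 30 min break → 6 h 43 min
Tue: 08:01–18:04 = 10 h 3 min; less 30 min break → 9 h 33 min
Wed: 10:55–20:35 = 9 h 40 min; less 30 min break → 9 h 10 min
Thu: 06:58–17:41 = 10 h 43 min; less 30 min break → 10 h 13 min
Fri: 09:49–18:19 = 8 h 30 min; less 30 min break → 8 h 0 min
Total worked: 43 h 39 min = 43.65 h.
Threshold 40 h → overtime 3 h 39 min, regular 40 h 0 min.

Regular 40.00 hours, overtime 3.65 hours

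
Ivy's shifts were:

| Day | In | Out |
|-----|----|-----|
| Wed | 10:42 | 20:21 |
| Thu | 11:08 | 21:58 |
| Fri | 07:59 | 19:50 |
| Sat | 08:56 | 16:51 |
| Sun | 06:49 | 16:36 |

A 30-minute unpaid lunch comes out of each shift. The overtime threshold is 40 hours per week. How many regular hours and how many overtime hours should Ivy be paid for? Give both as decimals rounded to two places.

Regular 40.00 hours, overtime 7.53 hours

Wed: 10:42–20:21 = 9 h 39 min; less 30 min break → 9 h 9 min
Thu: 11:08–21:58 = 10 h 50 min; less 30 min break → 10 h 20 min
Fri: 07:59–19:50 = 11 h 51 min; less 30 min break → 11 h 21 min
Sat: 08:56–16:51 = 7 h 55 min; less 30 min break → 7 h 25 min
Sun: 06:49–16:36 = 9 h 47 min; less 30 min break → 9 h 17 min
Total worked: 47 h 32 min = 47.53 h.
Threshold 40 h → overtime 7 h 32 min, regular 40 h 0 min.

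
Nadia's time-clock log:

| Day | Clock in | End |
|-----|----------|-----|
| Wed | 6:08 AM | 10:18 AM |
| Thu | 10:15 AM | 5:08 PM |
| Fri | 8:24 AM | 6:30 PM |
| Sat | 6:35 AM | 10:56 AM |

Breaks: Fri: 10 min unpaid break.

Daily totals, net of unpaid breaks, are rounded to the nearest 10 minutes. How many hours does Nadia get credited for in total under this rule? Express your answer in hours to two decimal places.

Wed: 6:08 AM–10:18 AM = 4 h 10 min → rounds to 4 h 10 min
Thu: 10:15 AM–5:08 PM = 6 h 53 min → rounds to 6 h 50 min
Fri: 8:24 AM–6:30 PM = 10 h 6 min − 10 min = 9 h 56 min → rounds to 10 h 0 min
Sat: 6:35 AM–10:56 AM = 4 h 21 min → rounds to 4 h 20 min
Total credited: 25 h 20 min.

25.33 hours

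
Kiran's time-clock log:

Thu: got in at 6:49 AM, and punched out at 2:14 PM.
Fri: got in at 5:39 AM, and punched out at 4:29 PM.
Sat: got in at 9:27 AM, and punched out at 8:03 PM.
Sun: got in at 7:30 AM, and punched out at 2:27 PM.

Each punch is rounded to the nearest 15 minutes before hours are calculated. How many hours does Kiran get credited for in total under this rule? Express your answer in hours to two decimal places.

Thu: in 6:49 AM→6:45 AM, out 2:14 PM→2:15 PM; 7 h 30 min
Fri: in 5:39 AM→5:45 AM, out 4:29 PM→4:30 PM; 10 h 45 min
Sat: in 9:27 AM→9:30 AM, out 8:03 PM→8:00 PM; 10 h 30 min
Sun: in 7:30 AM→7:30 AM, out 2:27 PM→2:30 PM; 7 h 0 min
Total credited: 35 h 45 min.

35.75 hours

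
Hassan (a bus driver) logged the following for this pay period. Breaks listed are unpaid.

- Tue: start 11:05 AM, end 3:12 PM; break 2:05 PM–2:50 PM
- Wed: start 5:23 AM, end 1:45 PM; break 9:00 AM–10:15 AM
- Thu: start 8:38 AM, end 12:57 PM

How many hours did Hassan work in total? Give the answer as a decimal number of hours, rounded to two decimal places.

Tue: 11:05 AM–3:12 PM = 4 h 7 min; less 45 min break → 3 h 22 min
Wed: 5:23 AM–1:45 PM = 8 h 22 min; less 75 min break → 7 h 7 min
Thu: 8:38 AM–12:57 PM = 4 h 19 min
Total: 3 h 22 min + 7 h 7 min + 4 h 19 min = 14 h 48 min.

14.80 hours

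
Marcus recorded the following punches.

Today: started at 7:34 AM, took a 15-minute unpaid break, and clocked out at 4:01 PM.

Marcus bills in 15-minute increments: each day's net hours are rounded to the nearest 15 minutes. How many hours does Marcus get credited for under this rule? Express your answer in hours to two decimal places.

8.25 hours

Today: 7:34 AM–4:01 PM = 8 h 27 min − 15 min = 8 h 12 min → rounds to 8 h 15 min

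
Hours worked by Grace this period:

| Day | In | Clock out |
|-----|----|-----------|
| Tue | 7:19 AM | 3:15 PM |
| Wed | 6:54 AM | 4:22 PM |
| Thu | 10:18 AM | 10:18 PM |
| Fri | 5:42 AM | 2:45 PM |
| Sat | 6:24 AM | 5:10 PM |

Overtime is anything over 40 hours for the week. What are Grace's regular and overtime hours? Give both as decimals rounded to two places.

Tue: 7:19 AM–3:15 PM = 7 h 56 min
Wed: 6:54 AM–4:22 PM = 9 h 28 min
Thu: 10:18 AM–10:18 PM = 12 h 0 min
Fri: 5:42 AM–2:45 PM = 9 h 3 min
Sat: 6:24 AM–5:10 PM = 10 h 46 min
Total worked: 49 h 13 min = 49.22 h.
Threshold 40 h → overtime 9 h 13 min, regular 40 h 0 min.

Regular 40.00 hours, overtime 9.22 hours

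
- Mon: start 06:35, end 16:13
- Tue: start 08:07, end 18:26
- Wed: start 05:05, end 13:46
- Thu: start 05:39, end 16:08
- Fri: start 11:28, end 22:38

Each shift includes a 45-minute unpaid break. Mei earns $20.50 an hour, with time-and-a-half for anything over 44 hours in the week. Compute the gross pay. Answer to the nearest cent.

Mon: 06:35–16:13 = 9 h 38 min; less 45 min break → 8 h 53 min
Tue: 08:07–18:26 = 10 h 19 min; less 45 min break → 9 h 34 min
Wed: 05:05–13:46 = 8 h 41 min; less 45 min break → 7 h 56 min
Thu: 05:39–16:08 = 10 h 29 min; less 45 min break → 9 h 44 min
Fri: 11:28–22:38 = 11 h 10 min; less 45 min break → 10 h 25 min
Total worked: 46 h 32 min = 2792 min.
Regular 44 h 0 min = 2640 min at $20.50/h; overtime 2 h 32 min = 152 min at $30.75/h.
Pay = (2640 × $20.50 + 152 × $30.75) ÷ 60 = $979.90.

$979.90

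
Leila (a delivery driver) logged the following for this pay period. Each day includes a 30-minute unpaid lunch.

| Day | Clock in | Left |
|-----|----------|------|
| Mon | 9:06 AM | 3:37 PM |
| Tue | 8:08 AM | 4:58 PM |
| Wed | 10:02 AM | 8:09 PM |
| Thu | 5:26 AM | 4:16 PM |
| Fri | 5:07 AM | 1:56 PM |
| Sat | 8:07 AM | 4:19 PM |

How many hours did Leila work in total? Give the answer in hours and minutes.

50 h 19 min

Mon: 9:06 AM–3:37 PM = 6 h 31 min; less 30 min break → 6 h 1 min
Tue: 8:08 AM–4:58 PM = 8 h 50 min; less 30 min break → 8 h 20 min
Wed: 10:02 AM–8:09 PM = 10 h 7 min; less 30 min break → 9 h 37 min
Thu: 5:26 AM–4:16 PM = 10 h 50 min; less 30 min break → 10 h 20 min
Fri: 5:07 AM–1:56 PM = 8 h 49 min; less 30 min break → 8 h 19 min
Sat: 8:07 AM–4:19 PM = 8 h 12 min; less 30 min break → 7 h 42 min
Total: 6 h 1 min + 8 h 20 min + 9 h 37 min + 10 h 20 min + 8 h 19 min + 7 h 42 min = 50 h 19 min.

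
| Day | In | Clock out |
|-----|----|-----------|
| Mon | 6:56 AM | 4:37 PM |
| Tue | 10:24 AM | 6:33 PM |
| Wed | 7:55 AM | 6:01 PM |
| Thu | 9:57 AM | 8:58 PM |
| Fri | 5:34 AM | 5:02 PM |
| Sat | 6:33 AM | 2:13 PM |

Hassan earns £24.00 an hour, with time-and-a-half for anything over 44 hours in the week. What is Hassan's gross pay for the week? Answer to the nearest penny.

£1563.00

Mon: 6:56 AM–4:37 PM = 9 h 41 min
Tue: 10:24 AM–6:33 PM = 8 h 9 min
Wed: 7:55 AM–6:01 PM = 10 h 6 min
Thu: 9:57 AM–8:58 PM = 11 h 1 min
Fri: 5:34 AM–5:02 PM = 11 h 28 min
Sat: 6:33 AM–2:13 PM = 7 h 40 min
Total worked: 58 h 5 min = 3485 min.
Regular 44 h 0 min = 2640 min at £24.00/h; overtime 14 h 5 min = 845 min at £36.00/h.
Pay = (2640 × £24.00 + 845 × £36.00) ÷ 60 = £1563.00.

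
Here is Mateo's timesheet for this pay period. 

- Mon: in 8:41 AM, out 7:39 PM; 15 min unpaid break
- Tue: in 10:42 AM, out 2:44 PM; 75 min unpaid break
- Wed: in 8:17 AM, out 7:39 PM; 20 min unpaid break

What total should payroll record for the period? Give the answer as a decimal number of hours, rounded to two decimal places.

Mon: 8:41 AM–7:39 PM = 10 h 58 min; less 15 min break → 10 h 43 min
Tue: 10:42 AM–2:44 PM = 4 h 2 min; less 75 min break → 2 h 47 min
Wed: 8:17 AM–7:39 PM = 11 h 22 min; less 20 min break → 11 h 2 min
Total: 10 h 43 min + 2 h 47 min + 11 h 2 min = 24 h 32 min.

24.53 hours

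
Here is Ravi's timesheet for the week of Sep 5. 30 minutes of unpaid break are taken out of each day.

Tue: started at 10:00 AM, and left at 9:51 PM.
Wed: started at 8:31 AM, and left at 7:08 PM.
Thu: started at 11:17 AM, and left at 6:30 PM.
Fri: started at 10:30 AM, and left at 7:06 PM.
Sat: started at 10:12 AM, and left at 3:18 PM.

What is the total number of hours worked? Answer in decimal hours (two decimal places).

Tue: 10:00 AM–9:51 PM = 11 h 51 min; less 30 min break → 11 h 21 min
Wed: 8:31 AM–7:08 PM = 10 h 37 min; less 30 min break → 10 h 7 min
Thu: 11:17 AM–6:30 PM = 7 h 13 min; less 30 min break → 6 h 43 min
Fri: 10:30 AM–7:06 PM = 8 h 36 min; less 30 min break → 8 h 6 min
Sat: 10:12 AM–3:18 PM = 5 h 6 min; less 30 min break → 4 h 36 min
Total: 11 h 21 min + 10 h 7 min + 6 h 43 min + 8 h 6 min + 4 h 36 min = 40 h 53 min.

40.88 hours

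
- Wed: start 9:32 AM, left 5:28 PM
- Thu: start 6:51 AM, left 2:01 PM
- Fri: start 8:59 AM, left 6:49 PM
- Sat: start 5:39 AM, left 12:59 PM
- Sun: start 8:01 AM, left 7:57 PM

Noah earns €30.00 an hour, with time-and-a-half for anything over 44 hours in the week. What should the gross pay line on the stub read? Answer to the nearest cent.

€1329.00

Wed: 9:32 AM–5:28 PM = 7 h 56 min
Thu: 6:51 AM–2:01 PM = 7 h 10 min
Fri: 8:59 AM–6:49 PM = 9 h 50 min
Sat: 5:39 AM–12:59 PM = 7 h 20 min
Sun: 8:01 AM–7:57 PM = 11 h 56 min
Total worked: 44 h 12 min = 2652 min.
Regular 44 h 0 min = 2640 min at €30.00/h; overtime 0 h 12 min = 12 min at €45.00/h.
Pay = (2640 × €30.00 + 12 × €45.00) ÷ 60 = €1329.00.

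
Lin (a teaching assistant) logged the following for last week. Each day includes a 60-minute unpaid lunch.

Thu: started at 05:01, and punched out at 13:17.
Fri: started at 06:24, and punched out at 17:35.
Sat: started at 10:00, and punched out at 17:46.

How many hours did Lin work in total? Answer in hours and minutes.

Thu: 05:01–13:17 = 8 h 16 min; less 60 min break → 7 h 16 min
Fri: 06:24–17:35 = 11 h 11 min; less 60 min break → 10 h 11 min
Sat: 10:00–17:46 = 7 h 46 min; less 60 min break → 6 h 46 min
Total: 7 h 16 min + 10 h 11 min + 6 h 46 min = 24 h 13 min.

24 h 13 min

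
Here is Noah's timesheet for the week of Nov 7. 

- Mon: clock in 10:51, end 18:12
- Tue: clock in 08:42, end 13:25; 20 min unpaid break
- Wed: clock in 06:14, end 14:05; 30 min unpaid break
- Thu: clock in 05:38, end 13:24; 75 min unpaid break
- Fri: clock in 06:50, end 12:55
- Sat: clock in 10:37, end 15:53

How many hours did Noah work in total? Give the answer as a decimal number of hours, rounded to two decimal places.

Mon: 10:51–18:12 = 7 h 21 min
Tue: 08:42–13:25 = 4 h 43 min; less 20 min break → 4 h 23 min
Wed: 06:14–14:05 = 7 h 51 min; less 30 min break → 7 h 21 min
Thu: 05:38–13:24 = 7 h 46 min; less 75 min break → 6 h 31 min
Fri: 06:50–12:55 = 6 h 5 min
Sat: 10:37–15:53 = 5 h 16 min
Total: 7 h 21 min + 4 h 23 min + 7 h 21 min + 6 h 31 min + 6 h 5 min + 5 h 16 min = 36 h 57 min.

36.95 hours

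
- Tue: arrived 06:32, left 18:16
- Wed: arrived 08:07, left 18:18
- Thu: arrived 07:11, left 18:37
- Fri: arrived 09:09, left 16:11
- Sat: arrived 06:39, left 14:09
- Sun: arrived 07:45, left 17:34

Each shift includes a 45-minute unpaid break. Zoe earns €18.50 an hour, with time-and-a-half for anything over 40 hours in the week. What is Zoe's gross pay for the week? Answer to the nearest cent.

€1106.30

Tue: 06:32–18:16 = 11 h 44 min; less 45 min break → 10 h 59 min
Wed: 08:07–18:18 = 10 h 11 min; less 45 min break → 9 h 26 min
Thu: 07:11–18:37 = 11 h 26 min; less 45 min break → 10 h 41 min
Fri: 09:09–16:11 = 7 h 2 min; less 45 min break → 6 h 17 min
Sat: 06:39–14:09 = 7 h 30 min; less 45 min break → 6 h 45 min
Sun: 07:45–17:34 = 9 h 49 min; less 45 min break → 9 h 4 min
Total worked: 53 h 12 min = 3192 min.
Regular 40 h 0 min = 2400 min at €18.50/h; overtime 13 h 12 min = 792 min at €27.75/h.
Pay = (2400 × €18.50 + 792 × €27.75) ÷ 60 = €1106.30.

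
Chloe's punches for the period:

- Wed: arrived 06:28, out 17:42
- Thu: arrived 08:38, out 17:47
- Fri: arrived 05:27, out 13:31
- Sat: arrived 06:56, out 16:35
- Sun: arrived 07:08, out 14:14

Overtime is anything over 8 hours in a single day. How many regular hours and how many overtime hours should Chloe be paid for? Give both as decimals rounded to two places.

Regular 39.10 hours, overtime 6.10 hours

Wed: 06:28–17:42 = 11 h 14 min
Thu: 08:38–17:47 = 9 h 9 min
Fri: 05:27–13:31 = 8 h 4 min
Sat: 06:56–16:35 = 9 h 39 min
Sun: 07:08–14:14 = 7 h 6 min
Wed reg 8 h 0 min / OT 3 h 14 min; Thu reg 8 h 0 min / OT 1 h 9 min; Fri reg 8 h 0 min / OT 0 h 4 min; Sat reg 8 h 0 min / OT 1 h 39 min; Sun reg 7 h 6 min / OT 0 h 0 min.
Totals: regular 39 h 6 min, overtime 6 h 6 min.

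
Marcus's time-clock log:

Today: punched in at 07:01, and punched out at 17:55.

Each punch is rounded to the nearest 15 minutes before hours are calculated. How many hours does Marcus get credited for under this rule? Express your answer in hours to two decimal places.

Today: in 07:01→07:00, out 17:55→18:00; 11 h 0 min

11.00 hours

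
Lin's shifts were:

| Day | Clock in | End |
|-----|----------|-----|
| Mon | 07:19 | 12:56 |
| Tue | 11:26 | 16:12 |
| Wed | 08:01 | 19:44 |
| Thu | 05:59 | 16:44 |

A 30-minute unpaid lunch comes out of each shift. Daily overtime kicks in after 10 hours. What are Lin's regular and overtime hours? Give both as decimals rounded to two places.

Mon: 07:19–12:56 = 5 h 37 min; less 30 min break → 5 h 7 min
Tue: 11:26–16:12 = 4 h 46 min; less 30 min break → 4 h 16 min
Wed: 08:01–19:44 = 11 h 43 min; less 30 min break → 11 h 13 min
Thu: 05:59–16:44 = 10 h 45 min; less 30 min break → 10 h 15 min
Mon reg 5 h 7 min / OT 0 h 0 min; Tue reg 4 h 16 min / OT 0 h 0 min; Wed reg 10 h 0 min / OT 1 h 13 min; Thu reg 10 h 0 min / OT 0 h 15 min.
Totals: regular 29 h 23 min, overtime 1 h 28 min.

Regular 29.38 hours, overtime 1.47 hours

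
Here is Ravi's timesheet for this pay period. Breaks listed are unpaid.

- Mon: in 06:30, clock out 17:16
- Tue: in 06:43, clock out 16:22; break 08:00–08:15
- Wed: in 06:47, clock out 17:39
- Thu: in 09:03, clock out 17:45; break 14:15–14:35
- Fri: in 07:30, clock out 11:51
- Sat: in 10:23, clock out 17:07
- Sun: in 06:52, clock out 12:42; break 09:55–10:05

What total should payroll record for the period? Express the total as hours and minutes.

Mon: 06:30–17:16 = 10 h 46 min
Tue: 06:43–16:22 = 9 h 39 min; less 15 min break → 9 h 24 min
Wed: 06:47–17:39 = 10 h 52 min
Thu: 09:03–17:45 = 8 h 42 min; less 20 min break → 8 h 22 min
Fri: 07:30–11:51 = 4 h 21 min
Sat: 10:23–17:07 = 6 h 44 min
Sun: 06:52–12:42 = 5 h 50 min; less 10 min break → 5 h 40 min
Total: 10 h 46 min + 9 h 24 min + 10 h 52 min + 8 h 22 min + 4 h 21 min + 6 h 44 min + 5 h 40 min = 56 h 9 min.

56 h 9 min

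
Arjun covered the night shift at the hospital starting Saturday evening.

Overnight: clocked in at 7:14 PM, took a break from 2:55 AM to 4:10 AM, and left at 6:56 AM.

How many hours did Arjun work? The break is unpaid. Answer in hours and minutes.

Overnight: 7:14 PM → midnight = 4 h 46 min; midnight → 6:56 AM = 6 h 56 min; span 11 h 42 min; less 75 min break → 10 h 27 min

10 h 27 min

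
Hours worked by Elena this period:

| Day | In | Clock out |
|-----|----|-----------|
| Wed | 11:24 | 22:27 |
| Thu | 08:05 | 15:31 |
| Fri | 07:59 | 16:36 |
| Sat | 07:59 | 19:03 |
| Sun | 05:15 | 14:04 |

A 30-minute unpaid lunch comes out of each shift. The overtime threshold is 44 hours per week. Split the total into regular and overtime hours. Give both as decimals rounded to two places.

Wed: 11:24–22:27 = 11 h 3 min; less 30 min break → 10 h 33 min
Thu: 08:05–15:31 = 7 h 26 min; less 30 min break → 6 h 56 min
Fri: 07:59–16:36 = 8 h 37 min; less 30 min break → 8 h 7 min
Sat: 07:59–19:03 = 11 h 4 min; less 30 min break → 10 h 34 min
Sun: 05:15–14:04 = 8 h 49 min; less 30 min break → 8 h 19 min
Total worked: 44 h 29 min = 44.48 h.
Threshold 44 h → overtime 0 h 29 min, regular 44 h 0 min.

Regular 44.00 hours, overtime 0.48 hours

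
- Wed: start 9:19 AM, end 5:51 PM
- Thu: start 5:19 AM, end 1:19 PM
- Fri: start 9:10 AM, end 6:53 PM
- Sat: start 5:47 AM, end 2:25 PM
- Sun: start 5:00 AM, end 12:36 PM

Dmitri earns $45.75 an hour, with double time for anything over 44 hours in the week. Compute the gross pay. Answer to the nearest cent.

$1943.61

Wed: 9:19 AM–5:51 PM = 8 h 32 min
Thu: 5:19 AM–1:19 PM = 8 h 0 min
Fri: 9:10 AM–6:53 PM = 9 h 43 min
Sat: 5:47 AM–2:25 PM = 8 h 38 min
Sun: 5:00 AM–12:36 PM = 7 h 36 min
Total worked: 42 h 29 min = 2549 min.
Regular 42 h 29 min = 2549 min at $45.75/h; overtime 0 h 0 min = 0 min at $91.50/h.
Pay = (2549 × $45.75 + 0 × $91.50) ÷ 60 = $1943.61.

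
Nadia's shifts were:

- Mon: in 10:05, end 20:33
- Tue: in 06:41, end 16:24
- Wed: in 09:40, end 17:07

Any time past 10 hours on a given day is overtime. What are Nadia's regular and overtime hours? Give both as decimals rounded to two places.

Regular 27.17 hours, overtime 0.47 hours

Mon: 10:05–20:33 = 10 h 28 min
Tue: 06:41–16:24 = 9 h 43 min
Wed: 09:40–17:07 = 7 h 27 min
Mon reg 10 h 0 min / OT 0 h 28 min; Tue reg 9 h 43 min / OT 0 h 0 min; Wed reg 7 h 27 min / OT 0 h 0 min.
Totals: regular 27 h 10 min, overtime 0 h 28 min.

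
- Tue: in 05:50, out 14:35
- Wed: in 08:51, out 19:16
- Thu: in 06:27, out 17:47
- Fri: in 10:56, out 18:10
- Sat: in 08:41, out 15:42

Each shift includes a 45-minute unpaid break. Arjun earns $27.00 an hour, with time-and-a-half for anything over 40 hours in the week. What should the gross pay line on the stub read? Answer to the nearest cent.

Tue: 05:50–14:35 = 8 h 45 min; less 45 min break → 8 h 0 min
Wed: 08:51–19:16 = 10 h 25 min; less 45 min break → 9 h 40 min
Thu: 06:27–17:47 = 11 h 20 min; less 45 min break → 10 h 35 min
Fri: 10:56–18:10 = 7 h 14 min; less 45 min break → 6 h 29 min
Sat: 08:41–15:42 = 7 h 1 min; less 45 min break → 6 h 16 min
Total worked: 41 h 0 min = 2460 min.
Regular 40 h 0 min = 2400 min at $27.00/h; overtime 1 h 0 min = 60 min at $40.50/h.
Pay = (2400 × $27.00 + 60 × $40.50) ÷ 60 = $1120.50.

$1120.50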